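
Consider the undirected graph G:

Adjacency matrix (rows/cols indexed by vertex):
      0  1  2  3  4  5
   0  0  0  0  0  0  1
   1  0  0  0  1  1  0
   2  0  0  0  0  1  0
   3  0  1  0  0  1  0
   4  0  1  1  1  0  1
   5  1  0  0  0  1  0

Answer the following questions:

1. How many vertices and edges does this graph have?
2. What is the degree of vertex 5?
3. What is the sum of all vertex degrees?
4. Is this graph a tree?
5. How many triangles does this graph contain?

Count: 6 vertices, 6 edges.
Vertex 5 has neighbors [0, 4], degree = 2.
Handshaking lemma: 2 * 6 = 12.
A tree on 6 vertices has 5 edges. This graph has 6 edges (1 extra). Not a tree.
Number of triangles = 1.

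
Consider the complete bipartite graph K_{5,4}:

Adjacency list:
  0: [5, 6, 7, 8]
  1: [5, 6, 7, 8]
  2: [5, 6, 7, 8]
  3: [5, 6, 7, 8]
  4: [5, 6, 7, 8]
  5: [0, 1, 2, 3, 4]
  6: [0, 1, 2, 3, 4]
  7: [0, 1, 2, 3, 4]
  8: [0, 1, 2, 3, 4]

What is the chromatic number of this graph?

K_{5,4} is bipartite: vertices split into two independent sets of size 5 and 4.
Color one set 0, the other 1. No adjacent vertices share a color.
Chromatic number = 2.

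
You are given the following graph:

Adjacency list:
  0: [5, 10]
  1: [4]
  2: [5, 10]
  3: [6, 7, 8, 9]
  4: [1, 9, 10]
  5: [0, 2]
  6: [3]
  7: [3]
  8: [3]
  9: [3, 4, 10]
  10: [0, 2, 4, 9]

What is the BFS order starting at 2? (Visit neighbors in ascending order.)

BFS from vertex 2 (neighbors processed in ascending order):
Visit order: 2, 5, 10, 0, 4, 9, 1, 3, 6, 7, 8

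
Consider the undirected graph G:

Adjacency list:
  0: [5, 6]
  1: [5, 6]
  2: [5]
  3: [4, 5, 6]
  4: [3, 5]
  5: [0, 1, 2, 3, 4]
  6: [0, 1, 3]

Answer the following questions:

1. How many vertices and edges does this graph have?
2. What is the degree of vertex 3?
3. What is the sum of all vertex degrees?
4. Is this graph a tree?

Count: 7 vertices, 9 edges.
Vertex 3 has neighbors [4, 5, 6], degree = 3.
Handshaking lemma: 2 * 9 = 18.
A tree on 7 vertices has 6 edges. This graph has 9 edges (3 extra). Not a tree.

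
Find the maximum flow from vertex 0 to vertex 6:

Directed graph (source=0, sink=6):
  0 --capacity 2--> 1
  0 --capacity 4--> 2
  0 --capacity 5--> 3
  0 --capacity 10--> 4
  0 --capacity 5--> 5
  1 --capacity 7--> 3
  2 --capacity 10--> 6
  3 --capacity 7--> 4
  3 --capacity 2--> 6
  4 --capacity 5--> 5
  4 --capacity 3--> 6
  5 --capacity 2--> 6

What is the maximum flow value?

Computing max flow:
  Flow on (0->2): 4/4
  Flow on (0->3): 2/5
  Flow on (0->4): 5/10
  Flow on (2->6): 4/10
  Flow on (3->6): 2/2
  Flow on (4->5): 2/5
  Flow on (4->6): 3/3
  Flow on (5->6): 2/2
Maximum flow = 11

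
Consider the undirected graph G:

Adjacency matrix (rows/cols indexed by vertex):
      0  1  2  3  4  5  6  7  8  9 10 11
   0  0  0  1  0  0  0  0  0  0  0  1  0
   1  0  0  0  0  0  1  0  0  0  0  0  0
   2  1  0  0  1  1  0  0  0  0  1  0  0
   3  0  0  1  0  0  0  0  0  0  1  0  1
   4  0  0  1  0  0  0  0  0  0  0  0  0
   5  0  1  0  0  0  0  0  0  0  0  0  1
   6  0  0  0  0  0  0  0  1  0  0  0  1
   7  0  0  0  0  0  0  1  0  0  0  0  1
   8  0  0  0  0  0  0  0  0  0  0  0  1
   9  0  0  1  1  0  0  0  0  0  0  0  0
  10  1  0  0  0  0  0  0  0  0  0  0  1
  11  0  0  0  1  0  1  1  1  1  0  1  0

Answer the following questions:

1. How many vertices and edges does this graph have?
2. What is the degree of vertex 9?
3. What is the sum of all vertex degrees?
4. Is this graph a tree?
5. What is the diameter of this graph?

Count: 12 vertices, 14 edges.
Vertex 9 has neighbors [2, 3], degree = 2.
Handshaking lemma: 2 * 14 = 28.
A tree on 12 vertices has 11 edges. This graph has 14 edges (3 extra). Not a tree.
Diameter (longest shortest path) = 5.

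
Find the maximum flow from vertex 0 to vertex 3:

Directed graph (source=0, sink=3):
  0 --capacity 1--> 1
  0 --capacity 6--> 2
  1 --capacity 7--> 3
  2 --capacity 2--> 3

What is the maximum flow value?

Computing max flow:
  Flow on (0->1): 1/1
  Flow on (0->2): 2/6
  Flow on (1->3): 1/7
  Flow on (2->3): 2/2
Maximum flow = 3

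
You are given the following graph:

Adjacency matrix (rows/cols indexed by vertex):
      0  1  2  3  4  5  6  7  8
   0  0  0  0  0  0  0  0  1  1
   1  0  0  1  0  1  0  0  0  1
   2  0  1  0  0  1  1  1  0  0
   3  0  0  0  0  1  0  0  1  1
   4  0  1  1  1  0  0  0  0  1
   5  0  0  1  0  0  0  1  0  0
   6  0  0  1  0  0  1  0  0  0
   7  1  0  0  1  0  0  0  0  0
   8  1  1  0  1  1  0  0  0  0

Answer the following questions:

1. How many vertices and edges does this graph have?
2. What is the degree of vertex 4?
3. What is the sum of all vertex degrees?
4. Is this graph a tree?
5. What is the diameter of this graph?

Count: 9 vertices, 13 edges.
Vertex 4 has neighbors [1, 2, 3, 8], degree = 4.
Handshaking lemma: 2 * 13 = 26.
A tree on 9 vertices has 8 edges. This graph has 13 edges (5 extra). Not a tree.
Diameter (longest shortest path) = 4.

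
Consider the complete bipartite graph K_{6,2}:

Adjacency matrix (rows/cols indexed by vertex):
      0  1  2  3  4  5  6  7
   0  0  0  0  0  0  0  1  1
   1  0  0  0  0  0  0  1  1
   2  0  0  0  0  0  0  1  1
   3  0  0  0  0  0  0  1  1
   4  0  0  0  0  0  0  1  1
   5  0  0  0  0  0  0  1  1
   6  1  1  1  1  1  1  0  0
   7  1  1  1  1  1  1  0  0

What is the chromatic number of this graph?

K_{6,2} is bipartite: vertices split into two independent sets of size 6 and 2.
Color one set 0, the other 1. No adjacent vertices share a color.
Chromatic number = 2.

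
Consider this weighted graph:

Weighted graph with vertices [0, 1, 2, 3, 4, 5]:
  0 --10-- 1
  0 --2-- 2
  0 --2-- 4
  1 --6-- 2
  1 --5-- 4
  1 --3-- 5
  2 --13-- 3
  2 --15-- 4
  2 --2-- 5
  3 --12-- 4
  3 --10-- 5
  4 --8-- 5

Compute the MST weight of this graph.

Applying Kruskal's algorithm (sort edges by weight, add if no cycle):
  Add (0,2) w=2
  Add (0,4) w=2
  Add (2,5) w=2
  Add (1,5) w=3
  Skip (1,4) w=5 (creates cycle)
  Skip (1,2) w=6 (creates cycle)
  Skip (4,5) w=8 (creates cycle)
  Skip (0,1) w=10 (creates cycle)
  Add (3,5) w=10
  Skip (3,4) w=12 (creates cycle)
  Skip (2,3) w=13 (creates cycle)
  Skip (2,4) w=15 (creates cycle)
MST weight = 19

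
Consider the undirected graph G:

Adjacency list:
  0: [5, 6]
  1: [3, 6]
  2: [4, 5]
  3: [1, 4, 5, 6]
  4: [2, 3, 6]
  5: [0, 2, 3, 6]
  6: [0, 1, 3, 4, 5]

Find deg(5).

Vertex 5 has neighbors [0, 2, 3, 6], so deg(5) = 4.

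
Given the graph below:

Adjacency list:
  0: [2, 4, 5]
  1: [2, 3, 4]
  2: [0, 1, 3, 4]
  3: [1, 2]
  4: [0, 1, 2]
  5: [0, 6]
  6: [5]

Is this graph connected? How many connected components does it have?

Checking connectivity: the graph has 1 connected component(s).
All vertices are reachable from each other. The graph IS connected.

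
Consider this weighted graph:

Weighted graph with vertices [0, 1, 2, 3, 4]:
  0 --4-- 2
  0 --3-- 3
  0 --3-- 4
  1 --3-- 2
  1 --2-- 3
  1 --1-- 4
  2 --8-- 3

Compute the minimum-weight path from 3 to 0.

Using Dijkstra's algorithm from vertex 3:
Shortest path: 3 -> 0
Total weight: 3 = 3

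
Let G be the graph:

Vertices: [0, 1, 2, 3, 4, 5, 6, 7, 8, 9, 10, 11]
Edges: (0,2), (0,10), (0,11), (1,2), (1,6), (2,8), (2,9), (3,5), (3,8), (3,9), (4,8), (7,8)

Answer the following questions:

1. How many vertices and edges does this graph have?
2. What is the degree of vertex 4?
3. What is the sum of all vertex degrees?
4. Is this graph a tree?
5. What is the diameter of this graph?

Count: 12 vertices, 12 edges.
Vertex 4 has neighbors [8], degree = 1.
Handshaking lemma: 2 * 12 = 24.
A tree on 12 vertices has 11 edges. This graph has 12 edges (1 extra). Not a tree.
Diameter (longest shortest path) = 5.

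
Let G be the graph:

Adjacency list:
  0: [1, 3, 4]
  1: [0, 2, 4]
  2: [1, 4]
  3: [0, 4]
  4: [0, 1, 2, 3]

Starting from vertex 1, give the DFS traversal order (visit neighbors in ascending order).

DFS from vertex 1 (neighbors processed in ascending order):
Visit order: 1, 0, 3, 4, 2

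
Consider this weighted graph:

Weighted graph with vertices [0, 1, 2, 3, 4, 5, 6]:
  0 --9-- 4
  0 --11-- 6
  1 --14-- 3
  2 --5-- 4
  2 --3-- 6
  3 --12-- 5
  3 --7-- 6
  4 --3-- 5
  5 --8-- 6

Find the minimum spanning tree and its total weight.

Applying Kruskal's algorithm (sort edges by weight, add if no cycle):
  Add (2,6) w=3
  Add (4,5) w=3
  Add (2,4) w=5
  Add (3,6) w=7
  Skip (5,6) w=8 (creates cycle)
  Add (0,4) w=9
  Skip (0,6) w=11 (creates cycle)
  Skip (3,5) w=12 (creates cycle)
  Add (1,3) w=14
MST weight = 41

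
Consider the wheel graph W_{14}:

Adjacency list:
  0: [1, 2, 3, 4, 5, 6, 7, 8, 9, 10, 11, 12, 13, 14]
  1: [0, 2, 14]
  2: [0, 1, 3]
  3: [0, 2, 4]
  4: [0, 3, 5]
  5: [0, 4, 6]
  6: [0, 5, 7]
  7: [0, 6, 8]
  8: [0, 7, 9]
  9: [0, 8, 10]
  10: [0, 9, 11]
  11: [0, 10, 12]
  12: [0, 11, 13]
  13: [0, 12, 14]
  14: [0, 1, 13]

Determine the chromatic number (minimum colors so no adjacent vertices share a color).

W_{14} = C_{14} plus a hub adjacent to every cycle vertex.
The outer cycle needs 2 colors (even cycle); the hub is adjacent to all of them so needs a fresh color.
Chromatic number = 2 + 1 = 3.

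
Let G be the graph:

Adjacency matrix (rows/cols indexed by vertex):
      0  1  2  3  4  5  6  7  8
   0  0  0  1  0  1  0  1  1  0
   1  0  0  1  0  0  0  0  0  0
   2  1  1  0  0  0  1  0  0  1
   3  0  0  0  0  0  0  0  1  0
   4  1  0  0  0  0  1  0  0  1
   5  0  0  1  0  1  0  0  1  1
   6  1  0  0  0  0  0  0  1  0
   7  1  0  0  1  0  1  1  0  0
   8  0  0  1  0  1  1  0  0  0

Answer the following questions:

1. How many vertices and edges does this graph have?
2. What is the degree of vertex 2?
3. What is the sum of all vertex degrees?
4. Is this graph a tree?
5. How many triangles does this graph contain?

Count: 9 vertices, 13 edges.
Vertex 2 has neighbors [0, 1, 5, 8], degree = 4.
Handshaking lemma: 2 * 13 = 26.
A tree on 9 vertices has 8 edges. This graph has 13 edges (5 extra). Not a tree.
Number of triangles = 3.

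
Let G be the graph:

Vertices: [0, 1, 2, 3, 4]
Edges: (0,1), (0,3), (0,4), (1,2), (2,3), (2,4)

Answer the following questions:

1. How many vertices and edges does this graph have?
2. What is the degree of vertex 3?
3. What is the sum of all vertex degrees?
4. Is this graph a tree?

Count: 5 vertices, 6 edges.
Vertex 3 has neighbors [0, 2], degree = 2.
Handshaking lemma: 2 * 6 = 12.
A tree on 5 vertices has 4 edges. This graph has 6 edges (2 extra). Not a tree.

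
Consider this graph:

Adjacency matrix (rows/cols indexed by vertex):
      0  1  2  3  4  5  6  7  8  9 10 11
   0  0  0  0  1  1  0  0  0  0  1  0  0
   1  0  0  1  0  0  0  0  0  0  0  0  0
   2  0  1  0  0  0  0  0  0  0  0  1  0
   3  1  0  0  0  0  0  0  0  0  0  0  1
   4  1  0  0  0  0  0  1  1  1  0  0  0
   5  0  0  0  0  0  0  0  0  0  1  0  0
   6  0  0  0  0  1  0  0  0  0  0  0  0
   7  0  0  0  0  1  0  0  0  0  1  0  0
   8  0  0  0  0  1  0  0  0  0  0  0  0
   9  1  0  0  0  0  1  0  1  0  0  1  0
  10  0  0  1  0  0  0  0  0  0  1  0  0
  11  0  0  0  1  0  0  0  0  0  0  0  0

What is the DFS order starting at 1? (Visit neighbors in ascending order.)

DFS from vertex 1 (neighbors processed in ascending order):
Visit order: 1, 2, 10, 9, 0, 3, 11, 4, 6, 7, 8, 5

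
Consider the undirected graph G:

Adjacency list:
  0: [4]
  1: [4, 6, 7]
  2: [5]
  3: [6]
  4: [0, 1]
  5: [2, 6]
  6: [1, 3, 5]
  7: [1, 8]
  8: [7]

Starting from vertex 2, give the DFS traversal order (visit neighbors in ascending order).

DFS from vertex 2 (neighbors processed in ascending order):
Visit order: 2, 5, 6, 1, 4, 0, 7, 8, 3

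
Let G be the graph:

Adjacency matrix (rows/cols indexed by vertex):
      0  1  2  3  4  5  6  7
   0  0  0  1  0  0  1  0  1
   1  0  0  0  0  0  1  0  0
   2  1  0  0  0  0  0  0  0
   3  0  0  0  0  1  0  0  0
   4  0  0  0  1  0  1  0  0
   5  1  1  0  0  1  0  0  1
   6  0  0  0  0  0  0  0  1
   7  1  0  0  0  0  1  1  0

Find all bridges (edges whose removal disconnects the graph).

A bridge is an edge whose removal increases the number of connected components.
Bridges found: (0,2), (1,5), (3,4), (4,5), (6,7)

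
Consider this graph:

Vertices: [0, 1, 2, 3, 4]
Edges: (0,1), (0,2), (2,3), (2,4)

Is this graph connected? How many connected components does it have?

Checking connectivity: the graph has 1 connected component(s).
All vertices are reachable from each other. The graph IS connected.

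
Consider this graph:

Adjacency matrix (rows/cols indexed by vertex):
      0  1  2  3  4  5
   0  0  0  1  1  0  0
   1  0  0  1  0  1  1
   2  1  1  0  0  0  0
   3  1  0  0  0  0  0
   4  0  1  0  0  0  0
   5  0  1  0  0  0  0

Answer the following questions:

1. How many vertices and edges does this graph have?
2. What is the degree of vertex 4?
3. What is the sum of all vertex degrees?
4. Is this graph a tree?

Count: 6 vertices, 5 edges.
Vertex 4 has neighbors [1], degree = 1.
Handshaking lemma: 2 * 5 = 10.
A graph is a tree iff it is connected and has exactly n-1 edges. This graph is connected (all 6 vertices in one component) and has 6-1 = 5 edges. It is a tree.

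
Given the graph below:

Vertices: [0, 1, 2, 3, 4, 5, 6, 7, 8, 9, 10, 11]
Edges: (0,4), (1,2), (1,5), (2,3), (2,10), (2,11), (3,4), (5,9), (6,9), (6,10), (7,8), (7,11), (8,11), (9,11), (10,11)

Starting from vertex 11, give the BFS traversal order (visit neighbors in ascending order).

BFS from vertex 11 (neighbors processed in ascending order):
Visit order: 11, 2, 7, 8, 9, 10, 1, 3, 5, 6, 4, 0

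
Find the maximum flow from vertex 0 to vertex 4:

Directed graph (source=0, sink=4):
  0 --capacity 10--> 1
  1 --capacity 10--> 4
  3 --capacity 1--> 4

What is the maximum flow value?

Computing max flow:
  Flow on (0->1): 10/10
  Flow on (1->4): 10/10
Maximum flow = 10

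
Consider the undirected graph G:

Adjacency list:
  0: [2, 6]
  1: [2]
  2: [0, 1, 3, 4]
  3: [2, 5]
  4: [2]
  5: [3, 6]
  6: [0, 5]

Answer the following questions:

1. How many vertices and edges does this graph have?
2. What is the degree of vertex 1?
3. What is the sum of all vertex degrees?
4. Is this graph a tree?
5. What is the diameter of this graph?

Count: 7 vertices, 7 edges.
Vertex 1 has neighbors [2], degree = 1.
Handshaking lemma: 2 * 7 = 14.
A tree on 7 vertices has 6 edges. This graph has 7 edges (1 extra). Not a tree.
Diameter (longest shortest path) = 3.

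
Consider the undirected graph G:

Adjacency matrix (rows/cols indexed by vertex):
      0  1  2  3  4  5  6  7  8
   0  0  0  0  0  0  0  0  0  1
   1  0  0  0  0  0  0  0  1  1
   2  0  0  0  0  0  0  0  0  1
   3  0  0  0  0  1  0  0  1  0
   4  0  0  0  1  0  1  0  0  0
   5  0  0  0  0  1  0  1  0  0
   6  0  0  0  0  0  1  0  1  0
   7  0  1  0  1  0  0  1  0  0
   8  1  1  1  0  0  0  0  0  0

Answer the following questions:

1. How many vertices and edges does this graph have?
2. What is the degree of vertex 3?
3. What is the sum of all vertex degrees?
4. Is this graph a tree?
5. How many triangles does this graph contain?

Count: 9 vertices, 9 edges.
Vertex 3 has neighbors [4, 7], degree = 2.
Handshaking lemma: 2 * 9 = 18.
A tree on 9 vertices has 8 edges. This graph has 9 edges (1 extra). Not a tree.
Number of triangles = 0.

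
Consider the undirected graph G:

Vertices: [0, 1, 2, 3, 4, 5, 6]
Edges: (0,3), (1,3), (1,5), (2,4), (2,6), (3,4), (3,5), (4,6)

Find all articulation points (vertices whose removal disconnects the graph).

An articulation point is a vertex whose removal disconnects the graph.
Articulation points: [3, 4]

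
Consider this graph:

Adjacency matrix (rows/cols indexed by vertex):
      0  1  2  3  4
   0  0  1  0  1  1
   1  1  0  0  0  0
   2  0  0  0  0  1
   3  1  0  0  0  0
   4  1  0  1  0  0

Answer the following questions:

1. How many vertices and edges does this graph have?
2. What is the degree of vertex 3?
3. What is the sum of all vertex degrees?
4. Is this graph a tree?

Count: 5 vertices, 4 edges.
Vertex 3 has neighbors [0], degree = 1.
Handshaking lemma: 2 * 4 = 8.
A graph is a tree iff it is connected and has exactly n-1 edges. This graph is connected (all 5 vertices in one component) and has 5-1 = 4 edges. It is a tree.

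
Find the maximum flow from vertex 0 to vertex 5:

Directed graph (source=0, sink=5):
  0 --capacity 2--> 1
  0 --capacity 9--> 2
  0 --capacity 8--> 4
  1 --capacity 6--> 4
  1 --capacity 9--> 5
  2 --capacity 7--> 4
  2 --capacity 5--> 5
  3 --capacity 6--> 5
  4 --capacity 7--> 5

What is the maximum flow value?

Computing max flow:
  Flow on (0->1): 2/2
  Flow on (0->2): 5/9
  Flow on (0->4): 7/8
  Flow on (1->5): 2/9
  Flow on (2->5): 5/5
  Flow on (4->5): 7/7
Maximum flow = 14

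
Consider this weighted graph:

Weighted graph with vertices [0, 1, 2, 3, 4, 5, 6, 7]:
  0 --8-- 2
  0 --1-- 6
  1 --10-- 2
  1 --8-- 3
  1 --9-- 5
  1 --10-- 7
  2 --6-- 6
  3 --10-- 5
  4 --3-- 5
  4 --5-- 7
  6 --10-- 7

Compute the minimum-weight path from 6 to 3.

Using Dijkstra's algorithm from vertex 6:
Shortest path: 6 -> 2 -> 1 -> 3
Total weight: 6 + 10 + 8 = 24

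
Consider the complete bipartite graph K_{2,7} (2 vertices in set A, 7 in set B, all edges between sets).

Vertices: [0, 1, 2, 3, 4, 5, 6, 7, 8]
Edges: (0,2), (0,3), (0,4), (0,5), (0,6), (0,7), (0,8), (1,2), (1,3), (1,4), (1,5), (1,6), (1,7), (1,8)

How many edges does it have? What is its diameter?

K_{2,7} has 2 * 7 = 14 edges.
Any vertex reaches any opposite-side vertex in 1 step; same-side vertices reach in 2 steps via any opposite-side vertex.
Diameter = 2.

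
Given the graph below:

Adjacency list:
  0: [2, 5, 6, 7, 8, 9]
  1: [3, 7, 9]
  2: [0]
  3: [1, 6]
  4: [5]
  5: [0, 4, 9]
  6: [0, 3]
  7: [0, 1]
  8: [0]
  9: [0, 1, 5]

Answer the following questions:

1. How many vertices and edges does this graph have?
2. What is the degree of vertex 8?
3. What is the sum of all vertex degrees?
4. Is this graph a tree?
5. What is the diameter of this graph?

Count: 10 vertices, 12 edges.
Vertex 8 has neighbors [0], degree = 1.
Handshaking lemma: 2 * 12 = 24.
A tree on 10 vertices has 9 edges. This graph has 12 edges (3 extra). Not a tree.
Diameter (longest shortest path) = 4.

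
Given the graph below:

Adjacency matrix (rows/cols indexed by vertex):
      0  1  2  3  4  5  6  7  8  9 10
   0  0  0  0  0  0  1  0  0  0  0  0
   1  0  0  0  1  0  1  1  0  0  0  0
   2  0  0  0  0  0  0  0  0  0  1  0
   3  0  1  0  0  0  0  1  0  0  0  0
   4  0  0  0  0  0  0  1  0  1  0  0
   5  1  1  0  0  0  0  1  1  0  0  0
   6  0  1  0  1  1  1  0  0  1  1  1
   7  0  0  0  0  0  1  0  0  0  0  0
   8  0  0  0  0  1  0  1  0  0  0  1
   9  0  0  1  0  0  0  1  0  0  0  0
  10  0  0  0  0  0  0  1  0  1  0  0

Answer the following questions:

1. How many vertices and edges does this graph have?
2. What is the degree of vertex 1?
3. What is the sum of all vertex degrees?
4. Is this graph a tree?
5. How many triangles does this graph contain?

Count: 11 vertices, 14 edges.
Vertex 1 has neighbors [3, 5, 6], degree = 3.
Handshaking lemma: 2 * 14 = 28.
A tree on 11 vertices has 10 edges. This graph has 14 edges (4 extra). Not a tree.
Number of triangles = 4.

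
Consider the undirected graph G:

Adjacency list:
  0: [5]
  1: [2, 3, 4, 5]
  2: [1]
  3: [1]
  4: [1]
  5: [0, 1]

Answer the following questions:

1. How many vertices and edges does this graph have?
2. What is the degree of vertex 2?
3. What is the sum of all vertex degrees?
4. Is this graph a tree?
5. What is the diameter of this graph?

Count: 6 vertices, 5 edges.
Vertex 2 has neighbors [1], degree = 1.
Handshaking lemma: 2 * 5 = 10.
A graph is a tree iff it is connected and has exactly n-1 edges. This graph is connected (all 6 vertices in one component) and has 6-1 = 5 edges. It is a tree.
Diameter (longest shortest path) = 3.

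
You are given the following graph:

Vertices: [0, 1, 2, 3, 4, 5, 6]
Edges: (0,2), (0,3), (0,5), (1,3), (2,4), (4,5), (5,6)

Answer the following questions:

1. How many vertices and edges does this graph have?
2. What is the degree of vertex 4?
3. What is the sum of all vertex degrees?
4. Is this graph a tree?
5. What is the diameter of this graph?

Count: 7 vertices, 7 edges.
Vertex 4 has neighbors [2, 5], degree = 2.
Handshaking lemma: 2 * 7 = 14.
A tree on 7 vertices has 6 edges. This graph has 7 edges (1 extra). Not a tree.
Diameter (longest shortest path) = 4.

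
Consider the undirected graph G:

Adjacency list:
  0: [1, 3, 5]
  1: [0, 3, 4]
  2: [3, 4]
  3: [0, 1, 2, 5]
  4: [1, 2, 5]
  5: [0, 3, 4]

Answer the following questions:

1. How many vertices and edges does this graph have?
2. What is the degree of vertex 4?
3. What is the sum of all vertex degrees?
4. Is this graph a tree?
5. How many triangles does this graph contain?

Count: 6 vertices, 9 edges.
Vertex 4 has neighbors [1, 2, 5], degree = 3.
Handshaking lemma: 2 * 9 = 18.
A tree on 6 vertices has 5 edges. This graph has 9 edges (4 extra). Not a tree.
Number of triangles = 2.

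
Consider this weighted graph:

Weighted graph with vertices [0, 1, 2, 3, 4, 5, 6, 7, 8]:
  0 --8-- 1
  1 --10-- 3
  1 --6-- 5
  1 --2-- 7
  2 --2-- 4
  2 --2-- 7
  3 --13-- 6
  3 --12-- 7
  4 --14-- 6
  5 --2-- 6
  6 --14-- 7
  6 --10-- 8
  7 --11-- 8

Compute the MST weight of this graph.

Applying Kruskal's algorithm (sort edges by weight, add if no cycle):
  Add (1,7) w=2
  Add (2,7) w=2
  Add (2,4) w=2
  Add (5,6) w=2
  Add (1,5) w=6
  Add (0,1) w=8
  Add (1,3) w=10
  Add (6,8) w=10
  Skip (7,8) w=11 (creates cycle)
  Skip (3,7) w=12 (creates cycle)
  Skip (3,6) w=13 (creates cycle)
  Skip (4,6) w=14 (creates cycle)
  Skip (6,7) w=14 (creates cycle)
MST weight = 42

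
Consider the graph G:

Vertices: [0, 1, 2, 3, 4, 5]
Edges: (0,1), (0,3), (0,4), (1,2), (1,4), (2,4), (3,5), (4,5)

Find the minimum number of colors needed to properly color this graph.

The graph has a maximum clique of size 3 (lower bound on chromatic number).
A valid 3-coloring: {0: 1, 1: 2, 2: 1, 3: 0, 4: 0, 5: 1}.
Chromatic number = 3.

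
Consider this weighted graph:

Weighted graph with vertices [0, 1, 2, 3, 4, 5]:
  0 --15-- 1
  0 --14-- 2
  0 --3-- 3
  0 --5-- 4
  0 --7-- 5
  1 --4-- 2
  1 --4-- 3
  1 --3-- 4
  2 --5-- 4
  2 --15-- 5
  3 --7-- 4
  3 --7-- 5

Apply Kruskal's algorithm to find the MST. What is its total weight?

Applying Kruskal's algorithm (sort edges by weight, add if no cycle):
  Add (0,3) w=3
  Add (1,4) w=3
  Add (1,3) w=4
  Add (1,2) w=4
  Skip (0,4) w=5 (creates cycle)
  Skip (2,4) w=5 (creates cycle)
  Add (0,5) w=7
  Skip (3,5) w=7 (creates cycle)
  Skip (3,4) w=7 (creates cycle)
  Skip (0,2) w=14 (creates cycle)
  Skip (0,1) w=15 (creates cycle)
  Skip (2,5) w=15 (creates cycle)
MST weight = 21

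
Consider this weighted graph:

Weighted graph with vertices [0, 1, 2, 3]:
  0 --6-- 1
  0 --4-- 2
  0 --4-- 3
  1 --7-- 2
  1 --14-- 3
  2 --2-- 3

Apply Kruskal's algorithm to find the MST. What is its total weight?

Applying Kruskal's algorithm (sort edges by weight, add if no cycle):
  Add (2,3) w=2
  Add (0,3) w=4
  Skip (0,2) w=4 (creates cycle)
  Add (0,1) w=6
  Skip (1,2) w=7 (creates cycle)
  Skip (1,3) w=14 (creates cycle)
MST weight = 12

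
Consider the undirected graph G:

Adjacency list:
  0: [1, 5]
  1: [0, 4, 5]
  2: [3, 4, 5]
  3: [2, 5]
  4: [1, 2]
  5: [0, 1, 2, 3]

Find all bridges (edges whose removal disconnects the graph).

No bridges found. The graph is 2-edge-connected (no single edge removal disconnects it).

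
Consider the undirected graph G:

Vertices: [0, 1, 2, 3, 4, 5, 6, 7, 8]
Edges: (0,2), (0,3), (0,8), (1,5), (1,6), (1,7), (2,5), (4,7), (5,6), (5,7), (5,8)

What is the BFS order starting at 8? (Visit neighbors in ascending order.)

BFS from vertex 8 (neighbors processed in ascending order):
Visit order: 8, 0, 5, 2, 3, 1, 6, 7, 4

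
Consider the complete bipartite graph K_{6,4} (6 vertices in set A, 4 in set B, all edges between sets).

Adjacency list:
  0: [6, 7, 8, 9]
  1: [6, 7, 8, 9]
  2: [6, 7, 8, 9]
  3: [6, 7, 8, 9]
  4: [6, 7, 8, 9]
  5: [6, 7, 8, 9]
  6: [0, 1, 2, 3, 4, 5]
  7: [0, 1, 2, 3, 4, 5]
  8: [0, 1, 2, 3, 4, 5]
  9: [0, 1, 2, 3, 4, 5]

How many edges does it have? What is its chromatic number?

K_{6,4} has 6 * 4 = 24 edges.
Bipartite graphs have chromatic number 2 (color each partition differently).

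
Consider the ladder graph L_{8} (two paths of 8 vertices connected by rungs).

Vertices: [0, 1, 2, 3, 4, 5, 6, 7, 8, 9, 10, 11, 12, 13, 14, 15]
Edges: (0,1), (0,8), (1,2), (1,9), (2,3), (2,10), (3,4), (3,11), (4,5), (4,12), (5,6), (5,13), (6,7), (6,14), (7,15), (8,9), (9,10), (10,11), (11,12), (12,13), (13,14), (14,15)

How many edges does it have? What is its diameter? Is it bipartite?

Ladder graph L_{8}: 8 rungs + 2 * (8-1) path edges = 8 + 14 = 22 edges.
Diameter = 8.
Ladder graphs are bipartite (alternating coloring along each path).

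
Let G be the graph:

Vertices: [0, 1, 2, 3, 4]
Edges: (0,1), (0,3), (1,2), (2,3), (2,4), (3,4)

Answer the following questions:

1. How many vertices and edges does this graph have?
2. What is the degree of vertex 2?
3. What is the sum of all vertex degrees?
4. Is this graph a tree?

Count: 5 vertices, 6 edges.
Vertex 2 has neighbors [1, 3, 4], degree = 3.
Handshaking lemma: 2 * 6 = 12.
A tree on 5 vertices has 4 edges. This graph has 6 edges (2 extra). Not a tree.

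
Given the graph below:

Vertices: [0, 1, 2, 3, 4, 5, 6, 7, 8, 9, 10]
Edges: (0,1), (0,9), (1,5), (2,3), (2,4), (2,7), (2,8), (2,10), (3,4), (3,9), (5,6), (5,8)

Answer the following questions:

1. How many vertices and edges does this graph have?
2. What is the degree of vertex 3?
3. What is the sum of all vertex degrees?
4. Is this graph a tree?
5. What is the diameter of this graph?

Count: 11 vertices, 12 edges.
Vertex 3 has neighbors [2, 4, 9], degree = 3.
Handshaking lemma: 2 * 12 = 24.
A tree on 11 vertices has 10 edges. This graph has 12 edges (2 extra). Not a tree.
Diameter (longest shortest path) = 4.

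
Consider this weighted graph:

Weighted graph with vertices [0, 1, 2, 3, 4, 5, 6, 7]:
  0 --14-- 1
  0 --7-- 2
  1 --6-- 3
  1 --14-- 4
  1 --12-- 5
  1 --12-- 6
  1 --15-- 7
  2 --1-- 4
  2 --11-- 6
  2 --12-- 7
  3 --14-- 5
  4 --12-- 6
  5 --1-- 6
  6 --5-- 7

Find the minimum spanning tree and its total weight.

Applying Kruskal's algorithm (sort edges by weight, add if no cycle):
  Add (2,4) w=1
  Add (5,6) w=1
  Add (6,7) w=5
  Add (1,3) w=6
  Add (0,2) w=7
  Add (2,6) w=11
  Add (1,5) w=12
  Skip (1,6) w=12 (creates cycle)
  Skip (2,7) w=12 (creates cycle)
  Skip (4,6) w=12 (creates cycle)
  Skip (0,1) w=14 (creates cycle)
  Skip (1,4) w=14 (creates cycle)
  Skip (3,5) w=14 (creates cycle)
  Skip (1,7) w=15 (creates cycle)
MST weight = 43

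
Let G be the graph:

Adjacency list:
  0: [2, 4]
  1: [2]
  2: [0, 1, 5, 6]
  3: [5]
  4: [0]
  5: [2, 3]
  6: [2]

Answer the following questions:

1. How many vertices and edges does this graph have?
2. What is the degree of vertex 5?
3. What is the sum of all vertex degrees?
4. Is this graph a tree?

Count: 7 vertices, 6 edges.
Vertex 5 has neighbors [2, 3], degree = 2.
Handshaking lemma: 2 * 6 = 12.
A graph is a tree iff it is connected and has exactly n-1 edges. This graph is connected (all 7 vertices in one component) and has 7-1 = 6 edges. It is a tree.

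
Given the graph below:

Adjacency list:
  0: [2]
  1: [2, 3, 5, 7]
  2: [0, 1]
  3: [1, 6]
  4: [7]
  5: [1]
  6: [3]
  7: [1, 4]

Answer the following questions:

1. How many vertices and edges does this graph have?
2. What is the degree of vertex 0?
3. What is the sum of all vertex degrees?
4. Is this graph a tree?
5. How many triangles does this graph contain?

Count: 8 vertices, 7 edges.
Vertex 0 has neighbors [2], degree = 1.
Handshaking lemma: 2 * 7 = 14.
A graph is a tree iff it is connected and has exactly n-1 edges. This graph is connected (all 8 vertices in one component) and has 8-1 = 7 edges. It is a tree.
Number of triangles = 0.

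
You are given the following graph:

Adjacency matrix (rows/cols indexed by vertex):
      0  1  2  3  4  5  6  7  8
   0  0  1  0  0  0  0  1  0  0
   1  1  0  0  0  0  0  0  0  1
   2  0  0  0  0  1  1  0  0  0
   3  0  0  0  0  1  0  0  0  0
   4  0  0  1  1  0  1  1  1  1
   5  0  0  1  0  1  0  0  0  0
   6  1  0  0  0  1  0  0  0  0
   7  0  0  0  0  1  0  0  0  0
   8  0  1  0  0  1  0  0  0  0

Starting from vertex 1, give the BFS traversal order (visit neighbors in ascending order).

BFS from vertex 1 (neighbors processed in ascending order):
Visit order: 1, 0, 8, 6, 4, 2, 3, 5, 7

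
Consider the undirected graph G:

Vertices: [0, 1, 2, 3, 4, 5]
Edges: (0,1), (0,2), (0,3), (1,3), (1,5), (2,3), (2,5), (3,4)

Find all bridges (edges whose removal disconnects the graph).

A bridge is an edge whose removal increases the number of connected components.
Bridges found: (3,4)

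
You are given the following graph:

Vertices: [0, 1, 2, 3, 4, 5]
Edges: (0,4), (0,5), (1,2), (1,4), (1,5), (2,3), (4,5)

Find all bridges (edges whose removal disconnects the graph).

A bridge is an edge whose removal increases the number of connected components.
Bridges found: (1,2), (2,3)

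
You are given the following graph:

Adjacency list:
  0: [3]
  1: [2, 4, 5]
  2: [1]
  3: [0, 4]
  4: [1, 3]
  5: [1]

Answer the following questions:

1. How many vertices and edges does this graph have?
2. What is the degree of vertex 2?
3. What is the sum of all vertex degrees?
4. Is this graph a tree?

Count: 6 vertices, 5 edges.
Vertex 2 has neighbors [1], degree = 1.
Handshaking lemma: 2 * 5 = 10.
A graph is a tree iff it is connected and has exactly n-1 edges. This graph is connected (all 6 vertices in one component) and has 6-1 = 5 edges. It is a tree.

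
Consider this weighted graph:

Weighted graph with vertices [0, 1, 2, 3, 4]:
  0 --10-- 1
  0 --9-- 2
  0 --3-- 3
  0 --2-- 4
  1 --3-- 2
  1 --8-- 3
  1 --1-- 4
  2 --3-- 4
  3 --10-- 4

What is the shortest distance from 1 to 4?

Using Dijkstra's algorithm from vertex 1:
Shortest path: 1 -> 4
Total weight: 1 = 1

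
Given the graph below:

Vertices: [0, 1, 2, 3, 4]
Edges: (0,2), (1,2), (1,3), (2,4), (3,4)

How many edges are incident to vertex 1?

Vertex 1 has neighbors [2, 3], so deg(1) = 2.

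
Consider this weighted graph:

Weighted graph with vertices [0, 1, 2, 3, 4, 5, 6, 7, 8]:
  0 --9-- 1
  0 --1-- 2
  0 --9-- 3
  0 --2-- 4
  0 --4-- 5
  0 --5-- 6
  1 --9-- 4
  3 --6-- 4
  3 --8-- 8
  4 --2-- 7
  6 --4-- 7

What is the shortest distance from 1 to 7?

Using Dijkstra's algorithm from vertex 1:
Shortest path: 1 -> 4 -> 7
Total weight: 9 + 2 = 11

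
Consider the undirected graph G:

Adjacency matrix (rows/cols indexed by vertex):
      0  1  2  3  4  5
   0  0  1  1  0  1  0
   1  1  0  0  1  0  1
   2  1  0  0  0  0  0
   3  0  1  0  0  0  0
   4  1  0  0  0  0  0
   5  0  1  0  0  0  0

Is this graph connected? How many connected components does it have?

Checking connectivity: the graph has 1 connected component(s).
All vertices are reachable from each other. The graph IS connected.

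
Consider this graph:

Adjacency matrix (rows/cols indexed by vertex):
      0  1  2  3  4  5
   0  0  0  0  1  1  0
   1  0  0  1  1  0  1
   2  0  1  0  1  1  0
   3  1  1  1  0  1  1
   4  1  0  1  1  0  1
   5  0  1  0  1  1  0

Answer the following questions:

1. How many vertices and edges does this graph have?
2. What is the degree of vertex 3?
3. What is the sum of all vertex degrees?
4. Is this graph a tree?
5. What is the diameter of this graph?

Count: 6 vertices, 10 edges.
Vertex 3 has neighbors [0, 1, 2, 4, 5], degree = 5.
Handshaking lemma: 2 * 10 = 20.
A tree on 6 vertices has 5 edges. This graph has 10 edges (5 extra). Not a tree.
Diameter (longest shortest path) = 2.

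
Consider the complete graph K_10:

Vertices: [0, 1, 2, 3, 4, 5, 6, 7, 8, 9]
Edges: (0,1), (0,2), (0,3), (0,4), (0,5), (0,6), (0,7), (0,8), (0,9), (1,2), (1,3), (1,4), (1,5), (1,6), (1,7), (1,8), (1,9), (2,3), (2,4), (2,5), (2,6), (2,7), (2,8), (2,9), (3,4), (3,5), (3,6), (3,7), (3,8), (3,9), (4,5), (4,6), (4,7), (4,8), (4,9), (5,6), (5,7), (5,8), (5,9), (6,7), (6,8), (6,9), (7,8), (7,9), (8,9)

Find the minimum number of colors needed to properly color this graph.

In K_10, every vertex is adjacent to every other vertex.
Each vertex needs a unique color.
Chromatic number = 10.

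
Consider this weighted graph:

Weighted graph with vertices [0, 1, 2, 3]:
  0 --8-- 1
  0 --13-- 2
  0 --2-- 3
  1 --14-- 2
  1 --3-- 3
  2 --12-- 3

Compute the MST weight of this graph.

Applying Kruskal's algorithm (sort edges by weight, add if no cycle):
  Add (0,3) w=2
  Add (1,3) w=3
  Skip (0,1) w=8 (creates cycle)
  Add (2,3) w=12
  Skip (0,2) w=13 (creates cycle)
  Skip (1,2) w=14 (creates cycle)
MST weight = 17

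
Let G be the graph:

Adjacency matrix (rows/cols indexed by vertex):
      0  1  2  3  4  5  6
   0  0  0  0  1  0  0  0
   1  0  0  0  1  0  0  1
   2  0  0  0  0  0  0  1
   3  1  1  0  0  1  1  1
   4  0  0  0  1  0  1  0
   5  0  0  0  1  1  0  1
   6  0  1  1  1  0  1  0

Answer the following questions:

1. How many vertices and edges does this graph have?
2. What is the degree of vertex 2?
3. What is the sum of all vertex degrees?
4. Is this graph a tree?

Count: 7 vertices, 9 edges.
Vertex 2 has neighbors [6], degree = 1.
Handshaking lemma: 2 * 9 = 18.
A tree on 7 vertices has 6 edges. This graph has 9 edges (3 extra). Not a tree.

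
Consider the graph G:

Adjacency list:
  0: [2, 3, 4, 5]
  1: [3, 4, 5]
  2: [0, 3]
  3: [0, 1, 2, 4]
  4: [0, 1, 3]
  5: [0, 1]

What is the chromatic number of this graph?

The graph has a maximum clique of size 3 (lower bound on chromatic number).
A valid 3-coloring: {0: 0, 1: 0, 2: 2, 3: 1, 4: 2, 5: 1}.
Chromatic number = 3.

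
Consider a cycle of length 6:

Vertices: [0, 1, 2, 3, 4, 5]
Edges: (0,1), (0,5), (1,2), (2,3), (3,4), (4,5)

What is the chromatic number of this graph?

This is an even cycle (C_6). Even cycles are bipartite.
Chromatic number = 2.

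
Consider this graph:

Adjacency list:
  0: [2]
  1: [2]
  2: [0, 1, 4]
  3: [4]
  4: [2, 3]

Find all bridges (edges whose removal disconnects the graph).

A bridge is an edge whose removal increases the number of connected components.
Bridges found: (0,2), (1,2), (2,4), (3,4)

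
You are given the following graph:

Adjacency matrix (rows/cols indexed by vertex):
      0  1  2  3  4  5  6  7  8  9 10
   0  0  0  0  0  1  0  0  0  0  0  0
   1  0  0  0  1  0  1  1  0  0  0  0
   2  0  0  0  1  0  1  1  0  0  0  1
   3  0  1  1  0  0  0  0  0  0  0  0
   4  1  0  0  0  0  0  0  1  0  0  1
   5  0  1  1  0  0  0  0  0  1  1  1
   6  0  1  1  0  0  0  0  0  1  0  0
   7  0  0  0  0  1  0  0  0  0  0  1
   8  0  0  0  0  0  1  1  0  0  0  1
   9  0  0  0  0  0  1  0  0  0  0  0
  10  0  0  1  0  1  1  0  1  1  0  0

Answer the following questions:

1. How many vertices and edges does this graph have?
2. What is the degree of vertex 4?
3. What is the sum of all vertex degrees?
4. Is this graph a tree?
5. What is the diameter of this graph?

Count: 11 vertices, 16 edges.
Vertex 4 has neighbors [0, 7, 10], degree = 3.
Handshaking lemma: 2 * 16 = 32.
A tree on 11 vertices has 10 edges. This graph has 16 edges (6 extra). Not a tree.
Diameter (longest shortest path) = 4.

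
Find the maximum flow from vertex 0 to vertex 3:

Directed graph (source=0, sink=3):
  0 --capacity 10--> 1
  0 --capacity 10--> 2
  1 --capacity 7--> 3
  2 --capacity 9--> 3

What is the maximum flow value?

Computing max flow:
  Flow on (0->1): 7/10
  Flow on (0->2): 9/10
  Flow on (1->3): 7/7
  Flow on (2->3): 9/9
Maximum flow = 16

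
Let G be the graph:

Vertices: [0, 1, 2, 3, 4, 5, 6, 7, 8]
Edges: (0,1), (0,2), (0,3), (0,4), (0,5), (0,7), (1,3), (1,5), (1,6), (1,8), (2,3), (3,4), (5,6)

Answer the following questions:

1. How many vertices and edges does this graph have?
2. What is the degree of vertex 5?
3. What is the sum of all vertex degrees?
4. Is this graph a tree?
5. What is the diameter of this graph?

Count: 9 vertices, 13 edges.
Vertex 5 has neighbors [0, 1, 6], degree = 3.
Handshaking lemma: 2 * 13 = 26.
A tree on 9 vertices has 8 edges. This graph has 13 edges (5 extra). Not a tree.
Diameter (longest shortest path) = 3.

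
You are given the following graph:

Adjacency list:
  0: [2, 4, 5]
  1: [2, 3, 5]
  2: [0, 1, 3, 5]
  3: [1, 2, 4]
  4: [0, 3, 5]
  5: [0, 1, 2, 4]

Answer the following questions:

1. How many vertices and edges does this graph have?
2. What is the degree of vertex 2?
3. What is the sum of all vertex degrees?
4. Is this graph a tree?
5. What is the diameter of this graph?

Count: 6 vertices, 10 edges.
Vertex 2 has neighbors [0, 1, 3, 5], degree = 4.
Handshaking lemma: 2 * 10 = 20.
A tree on 6 vertices has 5 edges. This graph has 10 edges (5 extra). Not a tree.
Diameter (longest shortest path) = 2.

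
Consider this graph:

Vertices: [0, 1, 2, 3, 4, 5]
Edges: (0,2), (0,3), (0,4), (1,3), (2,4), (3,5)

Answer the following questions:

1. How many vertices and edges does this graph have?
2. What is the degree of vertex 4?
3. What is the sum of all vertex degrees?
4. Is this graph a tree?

Count: 6 vertices, 6 edges.
Vertex 4 has neighbors [0, 2], degree = 2.
Handshaking lemma: 2 * 6 = 12.
A tree on 6 vertices has 5 edges. This graph has 6 edges (1 extra). Not a tree.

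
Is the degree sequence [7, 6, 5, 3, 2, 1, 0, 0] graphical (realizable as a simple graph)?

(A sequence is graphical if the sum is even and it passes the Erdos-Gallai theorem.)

Sum of degrees = 24. Sum is even but fails Erdos-Gallai. The sequence is NOT graphical.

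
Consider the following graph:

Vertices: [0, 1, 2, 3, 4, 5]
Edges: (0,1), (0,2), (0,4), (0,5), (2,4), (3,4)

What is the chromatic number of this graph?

The graph has a maximum clique of size 3 (lower bound on chromatic number).
A valid 3-coloring: {0: 0, 1: 1, 2: 2, 3: 0, 4: 1, 5: 1}.
Chromatic number = 3.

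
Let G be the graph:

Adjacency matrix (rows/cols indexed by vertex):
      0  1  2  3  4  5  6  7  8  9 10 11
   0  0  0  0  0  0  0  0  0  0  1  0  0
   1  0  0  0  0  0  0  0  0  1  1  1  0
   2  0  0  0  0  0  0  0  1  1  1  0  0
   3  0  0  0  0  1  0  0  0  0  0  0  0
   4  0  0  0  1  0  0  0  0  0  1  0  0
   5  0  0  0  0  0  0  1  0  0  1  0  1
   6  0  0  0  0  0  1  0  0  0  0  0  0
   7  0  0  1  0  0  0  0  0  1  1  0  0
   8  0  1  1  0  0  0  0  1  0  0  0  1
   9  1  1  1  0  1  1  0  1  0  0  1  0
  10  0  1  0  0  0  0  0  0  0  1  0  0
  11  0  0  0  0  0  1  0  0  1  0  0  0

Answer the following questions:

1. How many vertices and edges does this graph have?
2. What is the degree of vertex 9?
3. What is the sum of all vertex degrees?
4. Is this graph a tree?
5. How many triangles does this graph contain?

Count: 12 vertices, 16 edges.
Vertex 9 has neighbors [0, 1, 2, 4, 5, 7, 10], degree = 7.
Handshaking lemma: 2 * 16 = 32.
A tree on 12 vertices has 11 edges. This graph has 16 edges (5 extra). Not a tree.
Number of triangles = 3.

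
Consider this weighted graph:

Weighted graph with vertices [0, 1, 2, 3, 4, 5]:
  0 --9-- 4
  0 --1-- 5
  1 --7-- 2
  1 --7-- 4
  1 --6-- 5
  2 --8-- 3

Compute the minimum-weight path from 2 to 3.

Using Dijkstra's algorithm from vertex 2:
Shortest path: 2 -> 3
Total weight: 8 = 8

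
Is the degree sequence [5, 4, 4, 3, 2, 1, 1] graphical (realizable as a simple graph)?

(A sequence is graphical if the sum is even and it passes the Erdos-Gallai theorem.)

Sum of degrees = 20. Sum is even and passes Erdos-Gallai. The sequence IS graphical.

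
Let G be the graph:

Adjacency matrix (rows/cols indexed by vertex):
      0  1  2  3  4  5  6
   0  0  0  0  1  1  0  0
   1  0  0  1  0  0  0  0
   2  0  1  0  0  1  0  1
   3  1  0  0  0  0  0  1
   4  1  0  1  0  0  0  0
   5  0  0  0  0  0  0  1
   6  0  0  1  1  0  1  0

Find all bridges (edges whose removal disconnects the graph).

A bridge is an edge whose removal increases the number of connected components.
Bridges found: (1,2), (5,6)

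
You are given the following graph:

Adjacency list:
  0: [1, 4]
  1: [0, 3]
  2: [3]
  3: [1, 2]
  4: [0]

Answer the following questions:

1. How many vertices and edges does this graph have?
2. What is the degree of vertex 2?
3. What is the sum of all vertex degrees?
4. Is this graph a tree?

Count: 5 vertices, 4 edges.
Vertex 2 has neighbors [3], degree = 1.
Handshaking lemma: 2 * 4 = 8.
A graph is a tree iff it is connected and has exactly n-1 edges. This graph is connected (all 5 vertices in one component) and has 5-1 = 4 edges. It is a tree.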